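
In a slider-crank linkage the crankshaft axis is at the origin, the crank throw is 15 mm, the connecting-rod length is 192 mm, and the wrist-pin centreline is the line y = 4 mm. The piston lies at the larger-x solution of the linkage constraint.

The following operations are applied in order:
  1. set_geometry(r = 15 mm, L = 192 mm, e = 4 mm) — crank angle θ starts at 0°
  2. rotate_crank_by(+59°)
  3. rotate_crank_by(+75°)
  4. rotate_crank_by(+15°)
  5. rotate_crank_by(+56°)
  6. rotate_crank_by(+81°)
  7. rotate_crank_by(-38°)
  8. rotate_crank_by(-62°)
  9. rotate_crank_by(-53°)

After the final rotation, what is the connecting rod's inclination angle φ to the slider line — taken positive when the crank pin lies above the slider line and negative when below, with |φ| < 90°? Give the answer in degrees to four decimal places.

2.0805

set_geometry: r = 15 mm, L = 192 mm, e = 4 mm; θ ← 0°
rotate_crank_by(+59°): θ ← 0° +59° = 59°
rotate_crank_by(+75°): θ ← 59° +75° = 134°
rotate_crank_by(+15°): θ ← 134° +15° = 149°
rotate_crank_by(+56°): θ ← 149° +56° = 205°
rotate_crank_by(+81°): θ ← 205° +81° = 286°
rotate_crank_by(-38°): θ ← 286° -38° = 248°
rotate_crank_by(-62°): θ ← 248° -62° = 186°
rotate_crank_by(-53°): θ ← 186° -53° = 133°
crank pin P = (r cos θ, r sin θ) = (-10.229975, 10.970306)
h = r sin θ − e = 10.970306 − 4 = 6.970306
sin φ = h / L = 6.970306 / 192 = 0.03630367
φ = arcsin(0.03630367) = 2.080505°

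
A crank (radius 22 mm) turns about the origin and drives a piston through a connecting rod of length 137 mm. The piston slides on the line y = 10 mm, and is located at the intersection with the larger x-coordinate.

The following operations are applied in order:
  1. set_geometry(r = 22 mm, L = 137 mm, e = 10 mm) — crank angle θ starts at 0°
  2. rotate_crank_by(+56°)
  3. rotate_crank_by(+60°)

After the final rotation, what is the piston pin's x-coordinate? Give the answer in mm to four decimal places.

set_geometry: r = 22 mm, L = 137 mm, e = 10 mm; θ ← 0°
rotate_crank_by(+56°): θ ← 0° +56° = 56°
rotate_crank_by(+60°): θ ← 56° +60° = 116°
crank pin P = (r cos θ, r sin θ) = (-9.644165, 19.773469)
h = r sin θ − e = 19.773469 − 10 = 9.773469
x = r cos θ + √(L² − h²) = -9.644165 + √(18769.0 − 95.5207) = -9.644165 + 136.650940 = 127.006774

127.0068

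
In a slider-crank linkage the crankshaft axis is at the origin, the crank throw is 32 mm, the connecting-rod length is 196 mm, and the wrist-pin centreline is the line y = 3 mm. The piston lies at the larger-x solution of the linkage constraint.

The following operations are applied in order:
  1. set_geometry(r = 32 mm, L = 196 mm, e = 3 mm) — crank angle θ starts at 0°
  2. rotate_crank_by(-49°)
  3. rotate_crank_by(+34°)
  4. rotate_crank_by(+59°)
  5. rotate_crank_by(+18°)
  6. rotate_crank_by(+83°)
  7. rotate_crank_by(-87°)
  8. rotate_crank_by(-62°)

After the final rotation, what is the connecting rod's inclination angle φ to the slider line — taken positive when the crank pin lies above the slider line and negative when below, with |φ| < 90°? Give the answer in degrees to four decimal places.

set_geometry: r = 32 mm, L = 196 mm, e = 3 mm; θ ← 0°
rotate_crank_by(-49°): θ ← 0° -49° = -49°
rotate_crank_by(+34°): θ ← -49° +34° = -15°
rotate_crank_by(+59°): θ ← -15° +59° = 44°
rotate_crank_by(+18°): θ ← 44° +18° = 62°
rotate_crank_by(+83°): θ ← 62° +83° = 145°
rotate_crank_by(-87°): θ ← 145° -87° = 58°
rotate_crank_by(-62°): θ ← 58° -62° = -4°
crank pin P = (r cos θ, r sin θ) = (31.922050, -2.232207)
h = r sin θ − e = -2.232207 − 3 = -5.232207
sin φ = h / L = -5.232207 / 196 = -0.02669493
φ = arcsin(-0.02669493) = -1.529689°

-1.5297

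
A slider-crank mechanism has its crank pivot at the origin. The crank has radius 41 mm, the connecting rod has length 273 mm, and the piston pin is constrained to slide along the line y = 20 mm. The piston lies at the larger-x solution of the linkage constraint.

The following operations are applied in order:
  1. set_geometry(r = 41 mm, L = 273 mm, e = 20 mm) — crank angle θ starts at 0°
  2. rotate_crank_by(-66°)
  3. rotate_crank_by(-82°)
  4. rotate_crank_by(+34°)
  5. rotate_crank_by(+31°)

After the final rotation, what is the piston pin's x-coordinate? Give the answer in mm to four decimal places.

271.1642

set_geometry: r = 41 mm, L = 273 mm, e = 20 mm; θ ← 0°
rotate_crank_by(-66°): θ ← 0° -66° = -66°
rotate_crank_by(-82°): θ ← -66° -82° = -148°
rotate_crank_by(+34°): θ ← -148° +34° = -114°
rotate_crank_by(+31°): θ ← -114° +31° = -83°
crank pin P = (r cos θ, r sin θ) = (4.996643, -40.694392)
h = r sin θ − e = -40.694392 − 20 = -60.694392
x = r cos θ + √(L² − h²) = 4.996643 + √(74529.0 − 3683.8092) = 4.996643 + 266.167599 = 271.164242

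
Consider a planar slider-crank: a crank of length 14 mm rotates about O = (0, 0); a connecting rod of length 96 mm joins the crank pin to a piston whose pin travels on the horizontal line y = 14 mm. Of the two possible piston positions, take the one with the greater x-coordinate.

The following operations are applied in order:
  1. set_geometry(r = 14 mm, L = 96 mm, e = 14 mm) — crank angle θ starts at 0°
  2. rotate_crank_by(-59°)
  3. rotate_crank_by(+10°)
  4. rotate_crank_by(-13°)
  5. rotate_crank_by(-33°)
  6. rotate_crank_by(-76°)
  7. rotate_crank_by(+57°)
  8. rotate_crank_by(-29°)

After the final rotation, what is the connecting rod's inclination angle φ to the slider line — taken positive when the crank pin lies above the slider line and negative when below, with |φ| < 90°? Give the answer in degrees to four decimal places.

-13.5090

set_geometry: r = 14 mm, L = 96 mm, e = 14 mm; θ ← 0°
rotate_crank_by(-59°): θ ← 0° -59° = -59°
rotate_crank_by(+10°): θ ← -59° +10° = -49°
rotate_crank_by(-13°): θ ← -49° -13° = -62°
rotate_crank_by(-33°): θ ← -62° -33° = -95°
rotate_crank_by(-76°): θ ← -95° -76° = -171°
rotate_crank_by(+57°): θ ← -171° +57° = -114°
rotate_crank_by(-29°): θ ← -114° -29° = -143°
crank pin P = (r cos θ, r sin θ) = (-11.180897, -8.425410)
h = r sin θ − e = -8.425410 − 14 = -22.425410
sin φ = h / L = -22.425410 / 96 = -0.23359802
φ = arcsin(-0.23359802) = -13.508996°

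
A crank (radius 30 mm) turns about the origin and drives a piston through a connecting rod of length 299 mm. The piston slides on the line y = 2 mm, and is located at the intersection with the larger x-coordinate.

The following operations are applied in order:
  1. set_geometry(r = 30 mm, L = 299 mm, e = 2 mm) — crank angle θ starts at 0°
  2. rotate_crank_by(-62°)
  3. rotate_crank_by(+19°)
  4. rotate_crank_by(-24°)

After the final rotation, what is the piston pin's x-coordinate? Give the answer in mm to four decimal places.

309.2517

set_geometry: r = 30 mm, L = 299 mm, e = 2 mm; θ ← 0°
rotate_crank_by(-62°): θ ← 0° -62° = -62°
rotate_crank_by(+19°): θ ← -62° +19° = -43°
rotate_crank_by(-24°): θ ← -43° -24° = -67°
crank pin P = (r cos θ, r sin θ) = (11.721934, -27.615146)
h = r sin θ − e = -27.615146 − 2 = -29.615146
x = r cos θ + √(L² − h²) = 11.721934 + √(89401.0 − 877.0568) = 11.721934 + 297.529735 = 309.251669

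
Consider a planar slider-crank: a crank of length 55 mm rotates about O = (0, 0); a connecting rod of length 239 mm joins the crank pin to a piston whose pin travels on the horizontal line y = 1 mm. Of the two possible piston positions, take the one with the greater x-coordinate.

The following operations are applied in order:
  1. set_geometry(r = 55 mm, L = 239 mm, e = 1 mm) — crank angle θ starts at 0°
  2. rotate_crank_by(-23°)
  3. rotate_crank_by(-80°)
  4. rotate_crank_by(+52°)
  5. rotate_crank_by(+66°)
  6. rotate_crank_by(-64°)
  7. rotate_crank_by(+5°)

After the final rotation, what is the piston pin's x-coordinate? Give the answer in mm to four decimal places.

set_geometry: r = 55 mm, L = 239 mm, e = 1 mm; θ ← 0°
rotate_crank_by(-23°): θ ← 0° -23° = -23°
rotate_crank_by(-80°): θ ← -23° -80° = -103°
rotate_crank_by(+52°): θ ← -103° +52° = -51°
rotate_crank_by(+66°): θ ← -51° +66° = 15°
rotate_crank_by(-64°): θ ← 15° -64° = -49°
rotate_crank_by(+5°): θ ← -49° +5° = -44°
crank pin P = (r cos θ, r sin θ) = (39.563689, -38.206210)
h = r sin θ − e = -38.206210 − 1 = -39.206210
x = r cos θ + √(L² − h²) = 39.563689 + √(57121.0 − 1537.1269) = 39.563689 + 235.762323 = 275.326012

275.3260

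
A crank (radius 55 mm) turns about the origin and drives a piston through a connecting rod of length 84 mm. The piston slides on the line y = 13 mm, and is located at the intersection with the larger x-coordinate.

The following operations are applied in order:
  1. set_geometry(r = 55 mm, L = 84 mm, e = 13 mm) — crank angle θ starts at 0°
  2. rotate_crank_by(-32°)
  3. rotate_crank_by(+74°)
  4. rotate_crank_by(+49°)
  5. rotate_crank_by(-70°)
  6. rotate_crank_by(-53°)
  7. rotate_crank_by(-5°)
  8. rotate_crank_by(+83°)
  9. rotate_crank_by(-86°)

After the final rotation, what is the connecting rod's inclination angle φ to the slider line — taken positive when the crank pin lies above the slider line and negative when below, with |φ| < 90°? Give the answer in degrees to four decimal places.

set_geometry: r = 55 mm, L = 84 mm, e = 13 mm; θ ← 0°
rotate_crank_by(-32°): θ ← 0° -32° = -32°
rotate_crank_by(+74°): θ ← -32° +74° = 42°
rotate_crank_by(+49°): θ ← 42° +49° = 91°
rotate_crank_by(-70°): θ ← 91° -70° = 21°
rotate_crank_by(-53°): θ ← 21° -53° = -32°
rotate_crank_by(-5°): θ ← -32° -5° = -37°
rotate_crank_by(+83°): θ ← -37° +83° = 46°
rotate_crank_by(-86°): θ ← 46° -86° = -40°
crank pin P = (r cos θ, r sin θ) = (42.132444, -35.353319)
h = r sin θ − e = -35.353319 − 13 = -48.353319
sin φ = h / L = -48.353319 / 84 = -0.57563474
φ = arcsin(-0.57563474) = -35.144096°

-35.1441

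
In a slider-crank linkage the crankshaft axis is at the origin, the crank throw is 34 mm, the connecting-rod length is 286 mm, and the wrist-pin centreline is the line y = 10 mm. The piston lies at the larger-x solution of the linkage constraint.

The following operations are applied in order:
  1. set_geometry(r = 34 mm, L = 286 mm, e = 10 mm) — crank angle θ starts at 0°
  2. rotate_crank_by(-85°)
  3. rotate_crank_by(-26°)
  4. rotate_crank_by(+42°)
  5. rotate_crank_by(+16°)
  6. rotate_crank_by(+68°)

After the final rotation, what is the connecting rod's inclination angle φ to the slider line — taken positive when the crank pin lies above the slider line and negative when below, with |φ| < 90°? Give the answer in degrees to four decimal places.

-0.2404

set_geometry: r = 34 mm, L = 286 mm, e = 10 mm; θ ← 0°
rotate_crank_by(-85°): θ ← 0° -85° = -85°
rotate_crank_by(-26°): θ ← -85° -26° = -111°
rotate_crank_by(+42°): θ ← -111° +42° = -69°
rotate_crank_by(+16°): θ ← -69° +16° = -53°
rotate_crank_by(+68°): θ ← -53° +68° = 15°
crank pin P = (r cos θ, r sin θ) = (32.841478, 8.799848)
h = r sin θ − e = 8.799848 − 10 = -1.200152
sin φ = h / L = -1.200152 / 286 = -0.00419634
φ = arcsin(-0.00419634) = -0.240433°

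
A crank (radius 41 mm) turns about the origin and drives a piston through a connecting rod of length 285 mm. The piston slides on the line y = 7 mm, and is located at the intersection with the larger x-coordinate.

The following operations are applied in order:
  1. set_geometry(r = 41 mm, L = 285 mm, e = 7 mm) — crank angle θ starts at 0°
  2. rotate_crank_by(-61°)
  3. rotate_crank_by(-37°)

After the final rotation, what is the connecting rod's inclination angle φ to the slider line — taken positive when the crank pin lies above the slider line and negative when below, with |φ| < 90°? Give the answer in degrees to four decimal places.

set_geometry: r = 41 mm, L = 285 mm, e = 7 mm; θ ← 0°
rotate_crank_by(-61°): θ ← 0° -61° = -61°
rotate_crank_by(-37°): θ ← -61° -37° = -98°
crank pin P = (r cos θ, r sin θ) = (-5.706097, -40.600991)
h = r sin θ − e = -40.600991 − 7 = -47.600991
sin φ = h / L = -47.600991 / 285 = -0.16702102
φ = arcsin(-0.16702102) = -9.614660°

-9.6147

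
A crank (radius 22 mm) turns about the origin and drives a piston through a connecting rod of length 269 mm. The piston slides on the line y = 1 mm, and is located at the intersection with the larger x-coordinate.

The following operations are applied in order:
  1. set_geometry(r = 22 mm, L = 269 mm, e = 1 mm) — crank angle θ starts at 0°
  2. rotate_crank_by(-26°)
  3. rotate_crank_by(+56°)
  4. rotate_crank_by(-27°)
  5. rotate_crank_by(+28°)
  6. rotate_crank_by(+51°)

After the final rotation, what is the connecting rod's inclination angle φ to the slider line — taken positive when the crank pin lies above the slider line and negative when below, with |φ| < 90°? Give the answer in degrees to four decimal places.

4.4317

set_geometry: r = 22 mm, L = 269 mm, e = 1 mm; θ ← 0°
rotate_crank_by(-26°): θ ← 0° -26° = -26°
rotate_crank_by(+56°): θ ← -26° +56° = 30°
rotate_crank_by(-27°): θ ← 30° -27° = 3°
rotate_crank_by(+28°): θ ← 3° +28° = 31°
rotate_crank_by(+51°): θ ← 31° +51° = 82°
crank pin P = (r cos θ, r sin θ) = (3.061808, 21.785898)
h = r sin θ − e = 21.785898 − 1 = 20.785898
sin φ = h / L = 20.785898 / 269 = 0.07727099
φ = arcsin(0.07727099) = 4.431720°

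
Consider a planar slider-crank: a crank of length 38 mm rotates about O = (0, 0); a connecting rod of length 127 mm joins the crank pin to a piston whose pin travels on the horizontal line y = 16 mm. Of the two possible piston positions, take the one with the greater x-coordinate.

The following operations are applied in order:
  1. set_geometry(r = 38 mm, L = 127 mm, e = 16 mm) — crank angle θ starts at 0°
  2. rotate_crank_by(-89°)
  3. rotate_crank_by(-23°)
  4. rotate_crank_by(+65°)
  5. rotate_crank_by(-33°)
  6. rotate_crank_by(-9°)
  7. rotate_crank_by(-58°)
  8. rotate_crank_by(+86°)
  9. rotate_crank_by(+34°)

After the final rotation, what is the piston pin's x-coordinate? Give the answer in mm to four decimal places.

156.4279

set_geometry: r = 38 mm, L = 127 mm, e = 16 mm; θ ← 0°
rotate_crank_by(-89°): θ ← 0° -89° = -89°
rotate_crank_by(-23°): θ ← -89° -23° = -112°
rotate_crank_by(+65°): θ ← -112° +65° = -47°
rotate_crank_by(-33°): θ ← -47° -33° = -80°
rotate_crank_by(-9°): θ ← -80° -9° = -89°
rotate_crank_by(-58°): θ ← -89° -58° = -147°
rotate_crank_by(+86°): θ ← -147° +86° = -61°
rotate_crank_by(+34°): θ ← -61° +34° = -27°
crank pin P = (r cos θ, r sin θ) = (33.858248, -17.251639)
h = r sin θ − e = -17.251639 − 16 = -33.251639
x = r cos θ + √(L² − h²) = 33.858248 + √(16129.0 − 1105.6715) = 33.858248 + 122.569688 = 156.427936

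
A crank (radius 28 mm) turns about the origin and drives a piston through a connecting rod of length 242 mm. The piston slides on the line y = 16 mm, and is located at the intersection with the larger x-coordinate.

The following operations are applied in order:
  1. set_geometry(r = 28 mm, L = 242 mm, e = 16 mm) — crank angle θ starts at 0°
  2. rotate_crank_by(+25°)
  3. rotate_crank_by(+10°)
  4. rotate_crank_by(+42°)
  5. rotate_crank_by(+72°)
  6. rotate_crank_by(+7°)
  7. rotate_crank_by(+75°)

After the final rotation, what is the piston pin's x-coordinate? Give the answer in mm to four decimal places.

221.4150

set_geometry: r = 28 mm, L = 242 mm, e = 16 mm; θ ← 0°
rotate_crank_by(+25°): θ ← 0° +25° = 25°
rotate_crank_by(+10°): θ ← 25° +10° = 35°
rotate_crank_by(+42°): θ ← 35° +42° = 77°
rotate_crank_by(+72°): θ ← 77° +72° = 149°
rotate_crank_by(+7°): θ ← 149° +7° = 156°
rotate_crank_by(+75°): θ ← 156° +75° = 231°
crank pin P = (r cos θ, r sin θ) = (-17.620971, -21.760087)
h = r sin θ − e = -21.760087 − 16 = -37.760087
x = r cos θ + √(L² − h²) = -17.620971 + √(58564.0 − 1425.8242) = -17.620971 + 239.035930 = 221.414959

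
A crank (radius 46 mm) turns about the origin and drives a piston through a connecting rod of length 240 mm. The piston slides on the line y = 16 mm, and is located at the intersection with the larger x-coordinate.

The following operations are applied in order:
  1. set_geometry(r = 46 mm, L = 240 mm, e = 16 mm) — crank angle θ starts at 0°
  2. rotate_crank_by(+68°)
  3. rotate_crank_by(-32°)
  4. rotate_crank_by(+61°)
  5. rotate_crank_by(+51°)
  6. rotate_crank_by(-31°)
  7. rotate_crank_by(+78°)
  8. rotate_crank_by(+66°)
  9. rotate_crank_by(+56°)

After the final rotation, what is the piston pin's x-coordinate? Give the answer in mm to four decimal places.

set_geometry: r = 46 mm, L = 240 mm, e = 16 mm; θ ← 0°
rotate_crank_by(+68°): θ ← 0° +68° = 68°
rotate_crank_by(-32°): θ ← 68° -32° = 36°
rotate_crank_by(+61°): θ ← 36° +61° = 97°
rotate_crank_by(+51°): θ ← 97° +51° = 148°
rotate_crank_by(-31°): θ ← 148° -31° = 117°
rotate_crank_by(+78°): θ ← 117° +78° = 195°
rotate_crank_by(+66°): θ ← 195° +66° = 261°
rotate_crank_by(+56°): θ ← 261° +56° = 317°
crank pin P = (r cos θ, r sin θ) = (33.642270, -31.371925)
h = r sin θ − e = -31.371925 − 16 = -47.371925
x = r cos θ + √(L² − h²) = 33.642270 + √(57600.0 − 2244.0992) = 33.642270 + 235.278347 = 268.920618

268.9206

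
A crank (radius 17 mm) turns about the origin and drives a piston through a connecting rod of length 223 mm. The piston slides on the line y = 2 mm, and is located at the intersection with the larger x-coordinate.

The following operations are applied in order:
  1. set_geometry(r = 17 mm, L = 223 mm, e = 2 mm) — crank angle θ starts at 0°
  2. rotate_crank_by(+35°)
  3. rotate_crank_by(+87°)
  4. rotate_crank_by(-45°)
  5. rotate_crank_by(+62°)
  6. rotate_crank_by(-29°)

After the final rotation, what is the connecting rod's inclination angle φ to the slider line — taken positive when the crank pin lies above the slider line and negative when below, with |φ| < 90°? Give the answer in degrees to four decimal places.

set_geometry: r = 17 mm, L = 223 mm, e = 2 mm; θ ← 0°
rotate_crank_by(+35°): θ ← 0° +35° = 35°
rotate_crank_by(+87°): θ ← 35° +87° = 122°
rotate_crank_by(-45°): θ ← 122° -45° = 77°
rotate_crank_by(+62°): θ ← 77° +62° = 139°
rotate_crank_by(-29°): θ ← 139° -29° = 110°
crank pin P = (r cos θ, r sin θ) = (-5.814342, 15.974775)
h = r sin θ − e = 15.974775 − 2 = 13.974775
sin φ = h / L = 13.974775 / 223 = 0.06266715
φ = arcsin(0.06266715) = 3.592918°

3.5929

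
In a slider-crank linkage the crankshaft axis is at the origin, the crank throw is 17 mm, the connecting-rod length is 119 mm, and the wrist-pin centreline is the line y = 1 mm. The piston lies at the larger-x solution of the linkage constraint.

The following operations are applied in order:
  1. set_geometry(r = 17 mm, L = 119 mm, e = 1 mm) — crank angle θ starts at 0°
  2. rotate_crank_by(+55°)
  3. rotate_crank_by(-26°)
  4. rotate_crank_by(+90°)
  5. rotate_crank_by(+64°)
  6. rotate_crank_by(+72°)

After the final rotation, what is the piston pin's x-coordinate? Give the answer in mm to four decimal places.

set_geometry: r = 17 mm, L = 119 mm, e = 1 mm; θ ← 0°
rotate_crank_by(+55°): θ ← 0° +55° = 55°
rotate_crank_by(-26°): θ ← 55° -26° = 29°
rotate_crank_by(+90°): θ ← 29° +90° = 119°
rotate_crank_by(+64°): θ ← 119° +64° = 183°
rotate_crank_by(+72°): θ ← 183° +72° = 255°
crank pin P = (r cos θ, r sin θ) = (-4.399924, -16.420739)
h = r sin θ − e = -16.420739 − 1 = -17.420739
x = r cos θ + √(L² − h²) = -4.399924 + √(14161.0 − 303.4821) = -4.399924 + 117.717959 = 113.318035

113.3180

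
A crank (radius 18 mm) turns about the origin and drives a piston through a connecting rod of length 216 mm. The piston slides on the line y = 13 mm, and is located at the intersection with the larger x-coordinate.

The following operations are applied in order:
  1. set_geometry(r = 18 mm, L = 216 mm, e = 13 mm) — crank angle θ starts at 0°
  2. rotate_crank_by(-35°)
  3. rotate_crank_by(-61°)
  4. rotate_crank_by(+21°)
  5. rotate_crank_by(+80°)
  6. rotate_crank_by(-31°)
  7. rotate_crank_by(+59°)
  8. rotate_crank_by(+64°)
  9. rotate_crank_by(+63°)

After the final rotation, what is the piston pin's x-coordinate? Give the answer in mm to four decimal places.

set_geometry: r = 18 mm, L = 216 mm, e = 13 mm; θ ← 0°
rotate_crank_by(-35°): θ ← 0° -35° = -35°
rotate_crank_by(-61°): θ ← -35° -61° = -96°
rotate_crank_by(+21°): θ ← -96° +21° = -75°
rotate_crank_by(+80°): θ ← -75° +80° = 5°
rotate_crank_by(-31°): θ ← 5° -31° = -26°
rotate_crank_by(+59°): θ ← -26° +59° = 33°
rotate_crank_by(+64°): θ ← 33° +64° = 97°
rotate_crank_by(+63°): θ ← 97° +63° = 160°
crank pin P = (r cos θ, r sin θ) = (-16.914467, 6.156363)
h = r sin θ − e = 6.156363 − 13 = -6.843637
x = r cos θ + √(L² − h²) = -16.914467 + √(46656.0 − 46.8354) = -16.914467 + 215.891558 = 198.977090

198.9771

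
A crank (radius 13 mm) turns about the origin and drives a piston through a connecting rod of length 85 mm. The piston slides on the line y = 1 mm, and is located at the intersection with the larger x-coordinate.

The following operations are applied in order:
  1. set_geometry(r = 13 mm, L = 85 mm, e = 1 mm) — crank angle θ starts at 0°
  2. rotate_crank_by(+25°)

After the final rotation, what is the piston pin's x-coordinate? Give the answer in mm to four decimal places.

96.6631

set_geometry: r = 13 mm, L = 85 mm, e = 1 mm; θ ← 0°
rotate_crank_by(+25°): θ ← 0° +25° = 25°
crank pin P = (r cos θ, r sin θ) = (11.782001, 5.494037)
h = r sin θ − e = 5.494037 − 1 = 4.494037
x = r cos θ + √(L² − h²) = 11.782001 + √(7225.0 − 20.1964) = 11.782001 + 84.881115 = 96.663116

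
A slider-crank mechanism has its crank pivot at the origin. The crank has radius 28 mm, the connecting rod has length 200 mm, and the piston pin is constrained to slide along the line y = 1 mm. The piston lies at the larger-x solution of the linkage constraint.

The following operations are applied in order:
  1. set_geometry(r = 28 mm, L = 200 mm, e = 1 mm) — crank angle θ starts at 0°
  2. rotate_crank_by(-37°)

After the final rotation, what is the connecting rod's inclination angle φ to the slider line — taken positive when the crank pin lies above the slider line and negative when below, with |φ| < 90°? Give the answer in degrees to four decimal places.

-5.1207

set_geometry: r = 28 mm, L = 200 mm, e = 1 mm; θ ← 0°
rotate_crank_by(-37°): θ ← 0° -37° = -37°
crank pin P = (r cos θ, r sin θ) = (22.361794, -16.850821)
h = r sin θ − e = -16.850821 − 1 = -17.850821
sin φ = h / L = -17.850821 / 200 = -0.08925410
φ = arcsin(-0.08925410) = -5.120698°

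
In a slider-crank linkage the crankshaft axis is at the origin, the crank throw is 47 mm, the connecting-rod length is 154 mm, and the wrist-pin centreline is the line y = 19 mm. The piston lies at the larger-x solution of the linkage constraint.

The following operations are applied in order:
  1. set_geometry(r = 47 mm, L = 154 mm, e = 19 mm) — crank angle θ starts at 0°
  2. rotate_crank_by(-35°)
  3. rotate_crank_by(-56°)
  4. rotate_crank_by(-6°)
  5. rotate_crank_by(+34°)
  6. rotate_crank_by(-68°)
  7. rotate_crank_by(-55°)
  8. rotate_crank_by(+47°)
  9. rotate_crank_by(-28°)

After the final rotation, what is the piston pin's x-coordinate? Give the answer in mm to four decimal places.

set_geometry: r = 47 mm, L = 154 mm, e = 19 mm; θ ← 0°
rotate_crank_by(-35°): θ ← 0° -35° = -35°
rotate_crank_by(-56°): θ ← -35° -56° = -91°
rotate_crank_by(-6°): θ ← -91° -6° = -97°
rotate_crank_by(+34°): θ ← -97° +34° = -63°
rotate_crank_by(-68°): θ ← -63° -68° = -131°
rotate_crank_by(-55°): θ ← -131° -55° = -186°
rotate_crank_by(+47°): θ ← -186° +47° = -139°
rotate_crank_by(-28°): θ ← -139° -28° = -167°
crank pin P = (r cos θ, r sin θ) = (-45.795393, -10.572700)
h = r sin θ − e = -10.572700 − 19 = -29.572700
x = r cos θ + √(L² − h²) = -45.795393 + √(23716.0 − 874.5446) = -45.795393 + 151.133899 = 105.338506

105.3385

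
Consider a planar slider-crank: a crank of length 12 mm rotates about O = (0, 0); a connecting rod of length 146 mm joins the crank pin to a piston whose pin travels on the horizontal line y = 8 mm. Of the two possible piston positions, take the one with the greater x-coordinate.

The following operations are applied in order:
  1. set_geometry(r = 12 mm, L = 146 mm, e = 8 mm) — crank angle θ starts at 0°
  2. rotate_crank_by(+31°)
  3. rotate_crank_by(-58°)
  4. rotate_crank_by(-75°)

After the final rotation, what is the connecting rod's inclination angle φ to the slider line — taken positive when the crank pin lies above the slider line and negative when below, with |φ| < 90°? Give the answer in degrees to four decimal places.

-7.7696

set_geometry: r = 12 mm, L = 146 mm, e = 8 mm; θ ← 0°
rotate_crank_by(+31°): θ ← 0° +31° = 31°
rotate_crank_by(-58°): θ ← 31° -58° = -27°
rotate_crank_by(-75°): θ ← -27° -75° = -102°
crank pin P = (r cos θ, r sin θ) = (-2.494940, -11.737771)
h = r sin θ − e = -11.737771 − 8 = -19.737771
sin φ = h / L = -19.737771 / 146 = -0.13519021
φ = arcsin(-0.13519021) = -7.769619°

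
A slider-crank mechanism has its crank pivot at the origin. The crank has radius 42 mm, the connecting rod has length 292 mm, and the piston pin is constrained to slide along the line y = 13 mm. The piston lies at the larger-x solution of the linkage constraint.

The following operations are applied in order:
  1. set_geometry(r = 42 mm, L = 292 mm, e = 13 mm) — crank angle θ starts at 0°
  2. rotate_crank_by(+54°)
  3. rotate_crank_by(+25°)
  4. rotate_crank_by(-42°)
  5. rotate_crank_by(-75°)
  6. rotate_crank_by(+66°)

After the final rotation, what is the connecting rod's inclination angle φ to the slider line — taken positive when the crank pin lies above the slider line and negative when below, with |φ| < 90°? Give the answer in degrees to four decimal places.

set_geometry: r = 42 mm, L = 292 mm, e = 13 mm; θ ← 0°
rotate_crank_by(+54°): θ ← 0° +54° = 54°
rotate_crank_by(+25°): θ ← 54° +25° = 79°
rotate_crank_by(-42°): θ ← 79° -42° = 37°
rotate_crank_by(-75°): θ ← 37° -75° = -38°
rotate_crank_by(+66°): θ ← -38° +66° = 28°
crank pin P = (r cos θ, r sin θ) = (37.083799, 19.717806)
h = r sin θ − e = 19.717806 − 13 = 6.717806
sin φ = h / L = 6.717806 / 292 = 0.02300618
φ = arcsin(0.02300618) = 1.318274°

1.3183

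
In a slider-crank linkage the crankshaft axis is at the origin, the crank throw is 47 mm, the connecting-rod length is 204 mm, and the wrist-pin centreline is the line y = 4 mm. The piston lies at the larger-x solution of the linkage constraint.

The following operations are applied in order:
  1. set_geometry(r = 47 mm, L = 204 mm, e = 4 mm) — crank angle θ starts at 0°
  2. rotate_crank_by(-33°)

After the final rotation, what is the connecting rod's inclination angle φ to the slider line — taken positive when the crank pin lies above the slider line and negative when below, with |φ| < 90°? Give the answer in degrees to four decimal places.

set_geometry: r = 47 mm, L = 204 mm, e = 4 mm; θ ← 0°
rotate_crank_by(-33°): θ ← 0° -33° = -33°
crank pin P = (r cos θ, r sin θ) = (39.417517, -25.598035)
h = r sin θ − e = -25.598035 − 4 = -29.598035
sin φ = h / L = -29.598035 / 204 = -0.14508841
φ = arcsin(-0.14508841) = -8.342399°

-8.3424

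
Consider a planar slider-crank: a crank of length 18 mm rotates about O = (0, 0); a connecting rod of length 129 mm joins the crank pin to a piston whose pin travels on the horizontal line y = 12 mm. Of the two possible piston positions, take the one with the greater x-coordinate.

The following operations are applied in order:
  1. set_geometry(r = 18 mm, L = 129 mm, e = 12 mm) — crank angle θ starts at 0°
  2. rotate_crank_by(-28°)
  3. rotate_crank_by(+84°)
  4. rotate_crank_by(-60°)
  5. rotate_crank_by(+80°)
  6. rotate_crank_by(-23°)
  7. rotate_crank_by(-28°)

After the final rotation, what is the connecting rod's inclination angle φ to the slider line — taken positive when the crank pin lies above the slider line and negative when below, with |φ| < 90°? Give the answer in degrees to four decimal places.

-1.9515

set_geometry: r = 18 mm, L = 129 mm, e = 12 mm; θ ← 0°
rotate_crank_by(-28°): θ ← 0° -28° = -28°
rotate_crank_by(+84°): θ ← -28° +84° = 56°
rotate_crank_by(-60°): θ ← 56° -60° = -4°
rotate_crank_by(+80°): θ ← -4° +80° = 76°
rotate_crank_by(-23°): θ ← 76° -23° = 53°
rotate_crank_by(-28°): θ ← 53° -28° = 25°
crank pin P = (r cos θ, r sin θ) = (16.313540, 7.607129)
h = r sin θ − e = 7.607129 − 12 = -4.392871
sin φ = h / L = -4.392871 / 129 = -0.03405327
φ = arcsin(-0.03405327) = -1.951486°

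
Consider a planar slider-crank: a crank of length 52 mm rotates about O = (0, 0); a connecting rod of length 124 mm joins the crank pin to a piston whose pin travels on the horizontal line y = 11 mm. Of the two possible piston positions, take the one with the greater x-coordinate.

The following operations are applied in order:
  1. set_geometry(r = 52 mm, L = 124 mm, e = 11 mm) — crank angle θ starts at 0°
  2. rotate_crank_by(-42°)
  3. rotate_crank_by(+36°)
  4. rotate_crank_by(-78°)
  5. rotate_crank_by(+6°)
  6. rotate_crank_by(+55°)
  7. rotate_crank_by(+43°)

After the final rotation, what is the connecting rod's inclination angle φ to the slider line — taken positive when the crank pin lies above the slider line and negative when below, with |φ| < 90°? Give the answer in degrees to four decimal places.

3.1367

set_geometry: r = 52 mm, L = 124 mm, e = 11 mm; θ ← 0°
rotate_crank_by(-42°): θ ← 0° -42° = -42°
rotate_crank_by(+36°): θ ← -42° +36° = -6°
rotate_crank_by(-78°): θ ← -6° -78° = -84°
rotate_crank_by(+6°): θ ← -84° +6° = -78°
rotate_crank_by(+55°): θ ← -78° +55° = -23°
rotate_crank_by(+43°): θ ← -23° +43° = 20°
crank pin P = (r cos θ, r sin θ) = (48.864016, 17.785047)
h = r sin θ − e = 17.785047 − 11 = 6.785047
sin φ = h / L = 6.785047 / 124 = 0.05471812
φ = arcsin(0.05471812) = 3.136684°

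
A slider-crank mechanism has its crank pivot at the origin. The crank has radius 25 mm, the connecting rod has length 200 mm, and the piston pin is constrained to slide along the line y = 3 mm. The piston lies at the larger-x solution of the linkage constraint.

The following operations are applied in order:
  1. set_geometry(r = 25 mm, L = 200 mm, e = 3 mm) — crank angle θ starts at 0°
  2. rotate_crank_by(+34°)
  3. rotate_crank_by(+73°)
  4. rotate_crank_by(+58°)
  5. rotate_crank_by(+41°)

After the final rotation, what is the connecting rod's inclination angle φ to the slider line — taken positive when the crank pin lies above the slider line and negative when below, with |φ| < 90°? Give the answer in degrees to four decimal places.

set_geometry: r = 25 mm, L = 200 mm, e = 3 mm; θ ← 0°
rotate_crank_by(+34°): θ ← 0° +34° = 34°
rotate_crank_by(+73°): θ ← 34° +73° = 107°
rotate_crank_by(+58°): θ ← 107° +58° = 165°
rotate_crank_by(+41°): θ ← 165° +41° = 206°
crank pin P = (r cos θ, r sin θ) = (-22.469851, -10.959279)
h = r sin θ − e = -10.959279 − 3 = -13.959279
sin φ = h / L = -13.959279 / 200 = -0.06979639
φ = arcsin(-0.06979639) = -4.002293°

-4.0023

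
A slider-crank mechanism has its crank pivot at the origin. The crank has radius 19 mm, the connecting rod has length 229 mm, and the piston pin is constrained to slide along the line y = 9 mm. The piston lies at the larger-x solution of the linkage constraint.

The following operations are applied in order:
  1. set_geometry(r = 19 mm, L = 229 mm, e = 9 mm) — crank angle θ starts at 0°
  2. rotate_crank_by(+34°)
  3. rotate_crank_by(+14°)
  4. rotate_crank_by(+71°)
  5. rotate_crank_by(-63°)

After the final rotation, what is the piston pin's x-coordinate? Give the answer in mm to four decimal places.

set_geometry: r = 19 mm, L = 229 mm, e = 9 mm; θ ← 0°
rotate_crank_by(+34°): θ ← 0° +34° = 34°
rotate_crank_by(+14°): θ ← 34° +14° = 48°
rotate_crank_by(+71°): θ ← 48° +71° = 119°
rotate_crank_by(-63°): θ ← 119° -63° = 56°
crank pin P = (r cos θ, r sin θ) = (10.624665, 15.751714)
h = r sin θ − e = 15.751714 − 9 = 6.751714
x = r cos θ + √(L² − h²) = 10.624665 + √(52441.0 − 45.5856) = 10.624665 + 228.900446 = 239.525112

239.5251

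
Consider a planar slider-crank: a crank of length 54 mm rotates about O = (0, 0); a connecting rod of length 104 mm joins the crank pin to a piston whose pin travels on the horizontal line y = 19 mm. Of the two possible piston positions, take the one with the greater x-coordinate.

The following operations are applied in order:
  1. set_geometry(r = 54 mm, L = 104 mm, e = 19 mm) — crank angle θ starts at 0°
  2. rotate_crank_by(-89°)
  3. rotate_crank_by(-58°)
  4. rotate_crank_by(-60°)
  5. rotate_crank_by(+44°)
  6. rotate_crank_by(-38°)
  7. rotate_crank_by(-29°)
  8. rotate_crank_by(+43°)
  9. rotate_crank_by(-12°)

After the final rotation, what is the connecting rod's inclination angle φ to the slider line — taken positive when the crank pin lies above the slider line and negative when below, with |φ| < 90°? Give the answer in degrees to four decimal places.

set_geometry: r = 54 mm, L = 104 mm, e = 19 mm; θ ← 0°
rotate_crank_by(-89°): θ ← 0° -89° = -89°
rotate_crank_by(-58°): θ ← -89° -58° = -147°
rotate_crank_by(-60°): θ ← -147° -60° = -207°
rotate_crank_by(+44°): θ ← -207° +44° = -163°
rotate_crank_by(-38°): θ ← -163° -38° = -201°
rotate_crank_by(-29°): θ ← -201° -29° = -230°
rotate_crank_by(+43°): θ ← -230° +43° = -187°
rotate_crank_by(-12°): θ ← -187° -12° = -199°
crank pin P = (r cos θ, r sin θ) = (-51.058003, 17.580680)
h = r sin θ − e = 17.580680 − 19 = -1.419320
sin φ = h / L = -1.419320 / 104 = -0.01364730
φ = arcsin(-0.01364730) = -0.781957°

-0.7820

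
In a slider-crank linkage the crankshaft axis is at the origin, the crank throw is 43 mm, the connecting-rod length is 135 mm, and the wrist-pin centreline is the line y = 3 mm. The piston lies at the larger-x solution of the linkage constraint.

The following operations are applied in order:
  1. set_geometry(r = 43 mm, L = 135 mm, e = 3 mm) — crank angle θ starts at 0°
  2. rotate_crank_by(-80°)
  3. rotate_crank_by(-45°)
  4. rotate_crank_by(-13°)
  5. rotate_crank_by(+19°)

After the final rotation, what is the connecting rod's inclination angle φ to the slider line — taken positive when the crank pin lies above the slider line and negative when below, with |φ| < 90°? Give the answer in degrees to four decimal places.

set_geometry: r = 43 mm, L = 135 mm, e = 3 mm; θ ← 0°
rotate_crank_by(-80°): θ ← 0° -80° = -80°
rotate_crank_by(-45°): θ ← -80° -45° = -125°
rotate_crank_by(-13°): θ ← -125° -13° = -138°
rotate_crank_by(+19°): θ ← -138° +19° = -119°
crank pin P = (r cos θ, r sin θ) = (-20.846814, -37.608647)
h = r sin θ − e = -37.608647 − 3 = -40.608647
sin φ = h / L = -40.608647 / 135 = -0.30080480
φ = arcsin(-0.30080480) = -17.505947°

-17.5059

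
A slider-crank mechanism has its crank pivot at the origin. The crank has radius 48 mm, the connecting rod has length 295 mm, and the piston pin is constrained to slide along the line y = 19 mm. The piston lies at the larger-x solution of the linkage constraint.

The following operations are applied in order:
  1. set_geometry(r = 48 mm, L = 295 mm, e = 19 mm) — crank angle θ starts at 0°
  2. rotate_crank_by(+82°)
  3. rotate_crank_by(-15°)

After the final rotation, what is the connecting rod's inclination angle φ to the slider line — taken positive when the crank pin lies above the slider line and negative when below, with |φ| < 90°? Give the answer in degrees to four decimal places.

set_geometry: r = 48 mm, L = 295 mm, e = 19 mm; θ ← 0°
rotate_crank_by(+82°): θ ← 0° +82° = 82°
rotate_crank_by(-15°): θ ← 82° -15° = 67°
crank pin P = (r cos θ, r sin θ) = (18.755094, 44.184233)
h = r sin θ − e = 44.184233 − 19 = 25.184233
sin φ = h / L = 25.184233 / 295 = 0.08537028
φ = arcsin(0.08537028) = 4.897318°

4.8973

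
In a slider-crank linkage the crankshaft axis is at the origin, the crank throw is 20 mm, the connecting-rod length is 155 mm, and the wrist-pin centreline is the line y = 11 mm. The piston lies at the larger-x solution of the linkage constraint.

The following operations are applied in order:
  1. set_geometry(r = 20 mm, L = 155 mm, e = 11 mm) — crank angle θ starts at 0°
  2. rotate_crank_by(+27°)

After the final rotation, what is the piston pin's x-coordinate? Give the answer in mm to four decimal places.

set_geometry: r = 20 mm, L = 155 mm, e = 11 mm; θ ← 0°
rotate_crank_by(+27°): θ ← 0° +27° = 27°
crank pin P = (r cos θ, r sin θ) = (17.820130, 9.079810)
h = r sin θ − e = 9.079810 − 11 = -1.920190
x = r cos θ + √(L² − h²) = 17.820130 + √(24025.0 − 3.6871) = 17.820130 + 154.988106 = 172.808236

172.8082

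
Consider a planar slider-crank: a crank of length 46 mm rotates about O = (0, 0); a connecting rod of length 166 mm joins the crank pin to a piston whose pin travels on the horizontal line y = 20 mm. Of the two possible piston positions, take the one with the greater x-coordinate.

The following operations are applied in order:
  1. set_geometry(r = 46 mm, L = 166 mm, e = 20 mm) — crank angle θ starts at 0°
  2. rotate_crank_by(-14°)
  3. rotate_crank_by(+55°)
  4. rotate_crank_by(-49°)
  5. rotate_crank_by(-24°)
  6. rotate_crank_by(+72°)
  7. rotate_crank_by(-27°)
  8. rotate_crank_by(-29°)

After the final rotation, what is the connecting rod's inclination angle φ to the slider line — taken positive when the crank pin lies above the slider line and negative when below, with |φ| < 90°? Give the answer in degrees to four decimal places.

-11.3536

set_geometry: r = 46 mm, L = 166 mm, e = 20 mm; θ ← 0°
rotate_crank_by(-14°): θ ← 0° -14° = -14°
rotate_crank_by(+55°): θ ← -14° +55° = 41°
rotate_crank_by(-49°): θ ← 41° -49° = -8°
rotate_crank_by(-24°): θ ← -8° -24° = -32°
rotate_crank_by(+72°): θ ← -32° +72° = 40°
rotate_crank_by(-27°): θ ← 40° -27° = 13°
rotate_crank_by(-29°): θ ← 13° -29° = -16°
crank pin P = (r cos θ, r sin θ) = (44.218038, -12.679318)
h = r sin θ − e = -12.679318 − 20 = -32.679318
sin φ = h / L = -32.679318 / 166 = -0.19686336
φ = arcsin(-0.19686336) = -11.353597°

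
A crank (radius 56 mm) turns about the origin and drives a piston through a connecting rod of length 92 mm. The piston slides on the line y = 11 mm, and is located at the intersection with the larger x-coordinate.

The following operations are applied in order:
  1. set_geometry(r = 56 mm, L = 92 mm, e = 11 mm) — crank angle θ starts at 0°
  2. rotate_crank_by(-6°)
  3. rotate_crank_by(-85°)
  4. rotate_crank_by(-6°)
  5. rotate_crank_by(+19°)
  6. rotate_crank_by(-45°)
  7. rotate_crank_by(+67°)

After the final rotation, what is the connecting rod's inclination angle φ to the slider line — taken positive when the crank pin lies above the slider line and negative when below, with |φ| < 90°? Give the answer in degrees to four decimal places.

set_geometry: r = 56 mm, L = 92 mm, e = 11 mm; θ ← 0°
rotate_crank_by(-6°): θ ← 0° -6° = -6°
rotate_crank_by(-85°): θ ← -6° -85° = -91°
rotate_crank_by(-6°): θ ← -91° -6° = -97°
rotate_crank_by(+19°): θ ← -97° +19° = -78°
rotate_crank_by(-45°): θ ← -78° -45° = -123°
rotate_crank_by(+67°): θ ← -123° +67° = -56°
crank pin P = (r cos θ, r sin θ) = (31.314803, -46.426104)
h = r sin θ − e = -46.426104 − 11 = -57.426104
sin φ = h / L = -57.426104 / 92 = -0.62419678
φ = arcsin(-0.62419678) = -38.623258°

-38.6233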